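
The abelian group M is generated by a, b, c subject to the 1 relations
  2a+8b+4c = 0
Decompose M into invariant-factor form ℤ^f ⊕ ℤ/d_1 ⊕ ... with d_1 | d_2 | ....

rank_ℚ(R)=1; free=3−1=2
SNF(R) diag = [2] → torsion [2]

Answer: M ≅ ℤ^2 ⊕ ℤ/2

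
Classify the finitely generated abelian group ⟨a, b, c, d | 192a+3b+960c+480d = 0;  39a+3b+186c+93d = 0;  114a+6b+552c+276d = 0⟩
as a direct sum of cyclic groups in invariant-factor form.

rank_ℚ(R)=3; free=4−3=1
SNF(R) diag = [3, 9, 18] → torsion [3, 9, 18]

Answer: M ≅ ℤ^1 ⊕ ℤ/3 ⊕ ℤ/9 ⊕ ℤ/18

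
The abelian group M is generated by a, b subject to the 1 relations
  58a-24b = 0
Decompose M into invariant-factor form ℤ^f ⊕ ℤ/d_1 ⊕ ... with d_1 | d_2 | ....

rank_ℚ(R)=1; free=2−1=1
SNF(R) diag = [2] → torsion [2]

Answer: M ≅ ℤ^1 ⊕ ℤ/2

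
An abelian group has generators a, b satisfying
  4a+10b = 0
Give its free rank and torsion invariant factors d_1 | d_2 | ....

rank_ℚ(R)=1; free=2−1=1
SNF(R) diag = [2] → torsion [2]

Answer: M ≅ ℤ^1 ⊕ ℤ/2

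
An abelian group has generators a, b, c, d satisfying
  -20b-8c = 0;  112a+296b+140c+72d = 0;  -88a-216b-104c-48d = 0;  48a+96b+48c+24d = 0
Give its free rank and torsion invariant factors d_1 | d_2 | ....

Answer: M ≅ ℤ/4 ⊕ ℤ/4 ⊕ ℤ/8 ⊕ ℤ/24

Derivation:
rank_ℚ(R)=4; free=4−4=0
SNF(R) diag = [4, 4, 8, 24] → torsion [4, 4, 8, 24]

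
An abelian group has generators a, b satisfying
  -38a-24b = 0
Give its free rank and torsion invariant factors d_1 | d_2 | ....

Answer: M ≅ ℤ^1 ⊕ ℤ/2

Derivation:
rank_ℚ(R)=1; free=2−1=1
SNF(R) diag = [2] → torsion [2]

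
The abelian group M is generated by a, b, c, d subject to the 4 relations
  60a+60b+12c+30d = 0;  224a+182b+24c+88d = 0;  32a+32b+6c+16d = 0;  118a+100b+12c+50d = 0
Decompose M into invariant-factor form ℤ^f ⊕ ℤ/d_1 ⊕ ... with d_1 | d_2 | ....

Answer: M ≅ ℤ/2 ⊕ ℤ/6 ⊕ ℤ/6 ⊕ ℤ/18

Derivation:
rank_ℚ(R)=4; free=4−4=0
SNF(R) diag = [2, 6, 6, 18] → torsion [2, 6, 6, 18]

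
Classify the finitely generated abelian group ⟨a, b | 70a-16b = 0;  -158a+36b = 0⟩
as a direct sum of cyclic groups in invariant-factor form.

Answer: M ≅ ℤ/2 ⊕ ℤ/4

Derivation:
rank_ℚ(R)=2; free=2−2=0
SNF(R) diag = [2, 4] → torsion [2, 4]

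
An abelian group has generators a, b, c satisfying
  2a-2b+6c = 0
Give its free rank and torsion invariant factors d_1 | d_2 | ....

rank_ℚ(R)=1; free=3−1=2
SNF(R) diag = [2] → torsion [2]

Answer: M ≅ ℤ^2 ⊕ ℤ/2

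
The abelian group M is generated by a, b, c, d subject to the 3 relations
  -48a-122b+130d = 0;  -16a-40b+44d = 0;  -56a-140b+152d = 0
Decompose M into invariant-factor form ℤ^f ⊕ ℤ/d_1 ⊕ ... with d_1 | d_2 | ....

rank_ℚ(R)=3; free=4−3=1
SNF(R) diag = [2, 4, 8] → torsion [2, 4, 8]

Answer: M ≅ ℤ^1 ⊕ ℤ/2 ⊕ ℤ/4 ⊕ ℤ/8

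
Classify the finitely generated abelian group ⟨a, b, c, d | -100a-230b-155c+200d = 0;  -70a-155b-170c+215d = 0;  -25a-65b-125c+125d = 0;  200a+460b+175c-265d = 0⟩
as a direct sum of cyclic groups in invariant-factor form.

rank_ℚ(R)=4; free=4−4=0
SNF(R) diag = [5, 15, 45, 135] → torsion [5, 15, 45, 135]

Answer: M ≅ ℤ/5 ⊕ ℤ/15 ⊕ ℤ/45 ⊕ ℤ/135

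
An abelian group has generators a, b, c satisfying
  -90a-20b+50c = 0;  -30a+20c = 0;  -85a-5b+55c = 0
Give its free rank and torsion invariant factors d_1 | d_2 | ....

Answer: M ≅ ℤ/5 ⊕ ℤ/10 ⊕ ℤ/10

Derivation:
rank_ℚ(R)=3; free=3−3=0
SNF(R) diag = [5, 10, 10] → torsion [5, 10, 10]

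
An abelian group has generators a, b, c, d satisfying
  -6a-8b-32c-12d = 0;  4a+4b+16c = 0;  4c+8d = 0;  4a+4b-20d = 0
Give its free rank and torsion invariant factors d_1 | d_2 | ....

Answer: M ≅ ℤ/2 ⊕ ℤ/4 ⊕ ℤ/4 ⊕ ℤ/12

Derivation:
rank_ℚ(R)=4; free=4−4=0
SNF(R) diag = [2, 4, 4, 12] → torsion [2, 4, 4, 12]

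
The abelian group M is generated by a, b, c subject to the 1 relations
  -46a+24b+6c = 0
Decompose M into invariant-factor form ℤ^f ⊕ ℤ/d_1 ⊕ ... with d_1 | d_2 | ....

Answer: M ≅ ℤ^2 ⊕ ℤ/2

Derivation:
rank_ℚ(R)=1; free=3−1=2
SNF(R) diag = [2] → torsion [2]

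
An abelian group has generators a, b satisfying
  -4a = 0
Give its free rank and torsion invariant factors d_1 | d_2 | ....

rank_ℚ(R)=1; free=2−1=1
SNF(R) diag = [4] → torsion [4]

Answer: M ≅ ℤ^1 ⊕ ℤ/4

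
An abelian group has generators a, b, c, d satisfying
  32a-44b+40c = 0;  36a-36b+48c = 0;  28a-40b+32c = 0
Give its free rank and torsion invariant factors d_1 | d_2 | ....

rank_ℚ(R)=3; free=4−3=1
SNF(R) diag = [4, 12, 24] → torsion [4, 12, 24]

Answer: M ≅ ℤ^1 ⊕ ℤ/4 ⊕ ℤ/12 ⊕ ℤ/24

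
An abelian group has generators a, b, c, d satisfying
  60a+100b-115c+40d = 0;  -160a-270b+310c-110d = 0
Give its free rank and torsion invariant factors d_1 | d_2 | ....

Answer: M ≅ ℤ^2 ⊕ ℤ/5 ⊕ ℤ/10

Derivation:
rank_ℚ(R)=2; free=4−2=2
SNF(R) diag = [5, 10] → torsion [5, 10]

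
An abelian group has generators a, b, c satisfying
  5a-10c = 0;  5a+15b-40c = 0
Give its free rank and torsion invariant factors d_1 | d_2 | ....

rank_ℚ(R)=2; free=3−2=1
SNF(R) diag = [5, 15] → torsion [5, 15]

Answer: M ≅ ℤ^1 ⊕ ℤ/5 ⊕ ℤ/15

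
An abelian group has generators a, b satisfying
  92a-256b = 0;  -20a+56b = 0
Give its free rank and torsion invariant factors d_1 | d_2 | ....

Answer: M ≅ ℤ/4 ⊕ ℤ/8

Derivation:
rank_ℚ(R)=2; free=2−2=0
SNF(R) diag = [4, 8] → torsion [4, 8]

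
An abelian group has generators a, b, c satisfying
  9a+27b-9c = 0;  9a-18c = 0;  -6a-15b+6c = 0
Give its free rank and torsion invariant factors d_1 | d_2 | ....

rank_ℚ(R)=3; free=3−3=0
SNF(R) diag = [3, 9, 9] → torsion [3, 9, 9]

Answer: M ≅ ℤ/3 ⊕ ℤ/9 ⊕ ℤ/9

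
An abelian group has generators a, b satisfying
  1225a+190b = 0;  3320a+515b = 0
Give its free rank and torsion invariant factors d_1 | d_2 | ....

Answer: M ≅ ℤ/5 ⊕ ℤ/15

Derivation:
rank_ℚ(R)=2; free=2−2=0
SNF(R) diag = [5, 15] → torsion [5, 15]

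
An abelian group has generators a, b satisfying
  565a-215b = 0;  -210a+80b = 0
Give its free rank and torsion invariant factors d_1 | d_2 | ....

Answer: M ≅ ℤ/5 ⊕ ℤ/10

Derivation:
rank_ℚ(R)=2; free=2−2=0
SNF(R) diag = [5, 10] → torsion [5, 10]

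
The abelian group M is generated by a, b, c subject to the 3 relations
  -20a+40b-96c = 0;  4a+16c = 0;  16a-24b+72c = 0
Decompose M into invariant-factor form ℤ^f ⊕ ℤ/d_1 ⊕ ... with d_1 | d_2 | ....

Answer: M ≅ ℤ/4 ⊕ ℤ/8 ⊕ ℤ/8

Derivation:
rank_ℚ(R)=3; free=3−3=0
SNF(R) diag = [4, 8, 8] → torsion [4, 8, 8]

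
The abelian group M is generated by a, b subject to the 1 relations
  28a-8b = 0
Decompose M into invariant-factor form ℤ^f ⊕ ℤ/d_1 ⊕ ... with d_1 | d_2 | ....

Answer: M ≅ ℤ^1 ⊕ ℤ/4

Derivation:
rank_ℚ(R)=1; free=2−1=1
SNF(R) diag = [4] → torsion [4]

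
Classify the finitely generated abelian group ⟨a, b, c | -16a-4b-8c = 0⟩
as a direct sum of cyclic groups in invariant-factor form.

Answer: M ≅ ℤ^2 ⊕ ℤ/4

Derivation:
rank_ℚ(R)=1; free=3−1=2
SNF(R) diag = [4] → torsion [4]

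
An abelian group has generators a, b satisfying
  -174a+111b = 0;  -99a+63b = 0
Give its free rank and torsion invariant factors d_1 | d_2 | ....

Answer: M ≅ ℤ/3 ⊕ ℤ/9

Derivation:
rank_ℚ(R)=2; free=2−2=0
SNF(R) diag = [3, 9] → torsion [3, 9]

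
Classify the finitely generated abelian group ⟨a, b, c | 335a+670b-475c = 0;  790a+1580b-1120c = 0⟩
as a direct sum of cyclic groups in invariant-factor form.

Answer: M ≅ ℤ^1 ⊕ ℤ/5 ⊕ ℤ/10

Derivation:
rank_ℚ(R)=2; free=3−2=1
SNF(R) diag = [5, 10] → torsion [5, 10]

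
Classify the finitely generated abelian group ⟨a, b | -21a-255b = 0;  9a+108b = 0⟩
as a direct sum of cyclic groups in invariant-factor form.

Answer: M ≅ ℤ/3 ⊕ ℤ/9

Derivation:
rank_ℚ(R)=2; free=2−2=0
SNF(R) diag = [3, 9] → torsion [3, 9]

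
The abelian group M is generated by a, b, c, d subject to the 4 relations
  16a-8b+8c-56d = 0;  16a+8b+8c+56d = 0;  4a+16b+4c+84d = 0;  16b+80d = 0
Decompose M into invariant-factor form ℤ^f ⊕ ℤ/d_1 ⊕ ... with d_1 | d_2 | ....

Answer: M ≅ ℤ/4 ⊕ ℤ/8 ⊕ ℤ/16 ⊕ ℤ/32

Derivation:
rank_ℚ(R)=4; free=4−4=0
SNF(R) diag = [4, 8, 16, 32] → torsion [4, 8, 16, 32]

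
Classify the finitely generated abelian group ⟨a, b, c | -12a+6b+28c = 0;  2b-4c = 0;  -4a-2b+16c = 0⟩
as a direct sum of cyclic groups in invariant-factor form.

rank_ℚ(R)=3; free=3−3=0
SNF(R) diag = [2, 4, 4] → torsion [2, 4, 4]

Answer: M ≅ ℤ/2 ⊕ ℤ/4 ⊕ ℤ/4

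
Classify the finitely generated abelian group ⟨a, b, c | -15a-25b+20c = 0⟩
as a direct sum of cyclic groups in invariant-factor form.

Answer: M ≅ ℤ^2 ⊕ ℤ/5

Derivation:
rank_ℚ(R)=1; free=3−1=2
SNF(R) diag = [5] → torsion [5]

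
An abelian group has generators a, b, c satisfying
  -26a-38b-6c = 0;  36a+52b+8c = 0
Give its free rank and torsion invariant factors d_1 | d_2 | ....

rank_ℚ(R)=2; free=3−2=1
SNF(R) diag = [2, 4] → torsion [2, 4]

Answer: M ≅ ℤ^1 ⊕ ℤ/2 ⊕ ℤ/4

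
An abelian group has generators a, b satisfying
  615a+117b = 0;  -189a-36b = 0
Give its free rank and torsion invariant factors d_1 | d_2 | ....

Answer: M ≅ ℤ/3 ⊕ ℤ/9

Derivation:
rank_ℚ(R)=2; free=2−2=0
SNF(R) diag = [3, 9] → torsion [3, 9]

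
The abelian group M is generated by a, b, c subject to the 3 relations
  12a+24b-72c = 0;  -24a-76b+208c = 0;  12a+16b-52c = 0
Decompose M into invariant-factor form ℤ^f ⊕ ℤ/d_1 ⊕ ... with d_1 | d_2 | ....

rank_ℚ(R)=3; free=3−3=0
SNF(R) diag = [4, 12, 12] → torsion [4, 12, 12]

Answer: M ≅ ℤ/4 ⊕ ℤ/12 ⊕ ℤ/12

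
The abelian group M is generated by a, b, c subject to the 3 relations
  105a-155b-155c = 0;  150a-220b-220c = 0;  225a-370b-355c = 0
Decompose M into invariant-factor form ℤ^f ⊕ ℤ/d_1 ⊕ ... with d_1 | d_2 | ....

Answer: M ≅ ℤ/5 ⊕ ℤ/15 ⊕ ℤ/30

Derivation:
rank_ℚ(R)=3; free=3−3=0
SNF(R) diag = [5, 15, 30] → torsion [5, 15, 30]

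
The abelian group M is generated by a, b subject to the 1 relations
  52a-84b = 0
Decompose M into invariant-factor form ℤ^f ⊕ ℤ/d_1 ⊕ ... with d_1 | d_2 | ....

rank_ℚ(R)=1; free=2−1=1
SNF(R) diag = [4] → torsion [4]

Answer: M ≅ ℤ^1 ⊕ ℤ/4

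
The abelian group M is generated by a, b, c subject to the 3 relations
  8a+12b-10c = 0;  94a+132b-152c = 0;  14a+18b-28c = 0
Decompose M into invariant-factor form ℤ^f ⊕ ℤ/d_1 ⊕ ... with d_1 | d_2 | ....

Answer: M ≅ ℤ/2 ⊕ ℤ/6 ⊕ ℤ/6

Derivation:
rank_ℚ(R)=3; free=3−3=0
SNF(R) diag = [2, 6, 6] → torsion [2, 6, 6]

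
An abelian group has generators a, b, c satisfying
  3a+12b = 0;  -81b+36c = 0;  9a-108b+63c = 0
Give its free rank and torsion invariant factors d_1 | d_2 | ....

Answer: M ≅ ℤ/3 ⊕ ℤ/9 ⊕ ℤ/9

Derivation:
rank_ℚ(R)=3; free=3−3=0
SNF(R) diag = [3, 9, 9] → torsion [3, 9, 9]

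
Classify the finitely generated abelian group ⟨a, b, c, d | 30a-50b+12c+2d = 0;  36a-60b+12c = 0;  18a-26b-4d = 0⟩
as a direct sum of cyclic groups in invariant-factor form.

rank_ℚ(R)=3; free=4−3=1
SNF(R) diag = [2, 6, 12] → torsion [2, 6, 12]

Answer: M ≅ ℤ^1 ⊕ ℤ/2 ⊕ ℤ/6 ⊕ ℤ/12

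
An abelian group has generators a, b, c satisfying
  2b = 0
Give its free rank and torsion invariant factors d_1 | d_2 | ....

Answer: M ≅ ℤ^2 ⊕ ℤ/2

Derivation:
rank_ℚ(R)=1; free=3−1=2
SNF(R) diag = [2] → torsion [2]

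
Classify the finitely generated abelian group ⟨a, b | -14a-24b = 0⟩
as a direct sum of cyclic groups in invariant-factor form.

Answer: M ≅ ℤ^1 ⊕ ℤ/2

Derivation:
rank_ℚ(R)=1; free=2−1=1
SNF(R) diag = [2] → torsion [2]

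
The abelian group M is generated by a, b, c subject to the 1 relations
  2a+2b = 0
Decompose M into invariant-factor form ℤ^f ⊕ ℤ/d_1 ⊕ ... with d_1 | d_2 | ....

Answer: M ≅ ℤ^2 ⊕ ℤ/2

Derivation:
rank_ℚ(R)=1; free=3−1=2
SNF(R) diag = [2] → torsion [2]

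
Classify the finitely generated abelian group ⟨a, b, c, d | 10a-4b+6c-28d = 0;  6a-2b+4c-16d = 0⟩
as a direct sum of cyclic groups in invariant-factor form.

rank_ℚ(R)=2; free=4−2=2
SNF(R) diag = [2, 2] → torsion [2, 2]

Answer: M ≅ ℤ^2 ⊕ ℤ/2 ⊕ ℤ/2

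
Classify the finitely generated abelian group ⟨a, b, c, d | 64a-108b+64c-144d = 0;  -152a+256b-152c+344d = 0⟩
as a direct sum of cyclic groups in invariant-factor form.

Answer: M ≅ ℤ^2 ⊕ ℤ/4 ⊕ ℤ/8

Derivation:
rank_ℚ(R)=2; free=4−2=2
SNF(R) diag = [4, 8] → torsion [4, 8]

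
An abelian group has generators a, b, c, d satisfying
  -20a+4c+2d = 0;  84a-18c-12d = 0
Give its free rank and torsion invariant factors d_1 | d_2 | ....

Answer: M ≅ ℤ^2 ⊕ ℤ/2 ⊕ ℤ/6

Derivation:
rank_ℚ(R)=2; free=4−2=2
SNF(R) diag = [2, 6] → torsion [2, 6]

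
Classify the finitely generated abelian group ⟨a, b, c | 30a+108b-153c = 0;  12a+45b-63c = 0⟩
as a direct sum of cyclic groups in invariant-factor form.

Answer: M ≅ ℤ^1 ⊕ ℤ/3 ⊕ ℤ/9

Derivation:
rank_ℚ(R)=2; free=3−2=1
SNF(R) diag = [3, 9] → torsion [3, 9]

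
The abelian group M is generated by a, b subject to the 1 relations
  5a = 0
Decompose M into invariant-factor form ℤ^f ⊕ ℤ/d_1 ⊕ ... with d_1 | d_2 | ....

Answer: M ≅ ℤ^1 ⊕ ℤ/5

Derivation:
rank_ℚ(R)=1; free=2−1=1
SNF(R) diag = [5] → torsion [5]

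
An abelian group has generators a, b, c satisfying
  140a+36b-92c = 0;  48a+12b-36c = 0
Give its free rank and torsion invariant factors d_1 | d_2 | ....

Answer: M ≅ ℤ^1 ⊕ ℤ/4 ⊕ ℤ/12

Derivation:
rank_ℚ(R)=2; free=3−2=1
SNF(R) diag = [4, 12] → torsion [4, 12]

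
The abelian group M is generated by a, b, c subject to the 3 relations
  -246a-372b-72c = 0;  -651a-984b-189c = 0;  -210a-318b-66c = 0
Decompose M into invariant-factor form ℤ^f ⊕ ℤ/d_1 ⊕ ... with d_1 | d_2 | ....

rank_ℚ(R)=3; free=3−3=0
SNF(R) diag = [3, 6, 18] → torsion [3, 6, 18]

Answer: M ≅ ℤ/3 ⊕ ℤ/6 ⊕ ℤ/18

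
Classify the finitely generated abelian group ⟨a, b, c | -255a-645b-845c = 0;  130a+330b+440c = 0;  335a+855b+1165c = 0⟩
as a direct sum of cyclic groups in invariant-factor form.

Answer: M ≅ ℤ/5 ⊕ ℤ/10 ⊕ ℤ/30

Derivation:
rank_ℚ(R)=3; free=3−3=0
SNF(R) diag = [5, 10, 30] → torsion [5, 10, 30]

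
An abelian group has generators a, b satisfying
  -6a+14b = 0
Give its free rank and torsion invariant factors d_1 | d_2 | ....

Answer: M ≅ ℤ^1 ⊕ ℤ/2

Derivation:
rank_ℚ(R)=1; free=2−1=1
SNF(R) diag = [2] → torsion [2]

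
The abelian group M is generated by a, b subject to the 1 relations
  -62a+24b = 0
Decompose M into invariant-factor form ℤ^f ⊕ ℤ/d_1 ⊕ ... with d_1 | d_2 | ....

Answer: M ≅ ℤ^1 ⊕ ℤ/2

Derivation:
rank_ℚ(R)=1; free=2−1=1
SNF(R) diag = [2] → torsion [2]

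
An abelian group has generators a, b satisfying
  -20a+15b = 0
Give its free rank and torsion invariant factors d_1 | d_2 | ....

rank_ℚ(R)=1; free=2−1=1
SNF(R) diag = [5] → torsion [5]

Answer: M ≅ ℤ^1 ⊕ ℤ/5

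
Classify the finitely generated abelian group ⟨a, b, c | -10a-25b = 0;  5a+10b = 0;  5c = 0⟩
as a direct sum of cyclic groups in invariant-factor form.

Answer: M ≅ ℤ/5 ⊕ ℤ/5 ⊕ ℤ/5

Derivation:
rank_ℚ(R)=3; free=3−3=0
SNF(R) diag = [5, 5, 5] → torsion [5, 5, 5]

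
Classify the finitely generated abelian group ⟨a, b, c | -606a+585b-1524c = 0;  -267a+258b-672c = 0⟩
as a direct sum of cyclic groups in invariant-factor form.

rank_ℚ(R)=2; free=3−2=1
SNF(R) diag = [3, 3] → torsion [3, 3]

Answer: M ≅ ℤ^1 ⊕ ℤ/3 ⊕ ℤ/3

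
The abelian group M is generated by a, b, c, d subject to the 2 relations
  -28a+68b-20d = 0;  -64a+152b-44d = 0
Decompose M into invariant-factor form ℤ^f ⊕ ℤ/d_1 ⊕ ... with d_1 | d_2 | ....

rank_ℚ(R)=2; free=4−2=2
SNF(R) diag = [4, 12] → torsion [4, 12]

Answer: M ≅ ℤ^2 ⊕ ℤ/4 ⊕ ℤ/12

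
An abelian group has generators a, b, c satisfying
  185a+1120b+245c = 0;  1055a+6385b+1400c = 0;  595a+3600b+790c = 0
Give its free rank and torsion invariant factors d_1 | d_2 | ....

rank_ℚ(R)=3; free=3−3=0
SNF(R) diag = [5, 5, 15] → torsion [5, 5, 15]

Answer: M ≅ ℤ/5 ⊕ ℤ/5 ⊕ ℤ/15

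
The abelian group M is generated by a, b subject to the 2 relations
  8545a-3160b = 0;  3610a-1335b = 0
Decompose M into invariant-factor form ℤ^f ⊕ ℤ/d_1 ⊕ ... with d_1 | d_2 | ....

Answer: M ≅ ℤ/5 ⊕ ℤ/5

Derivation:
rank_ℚ(R)=2; free=2−2=0
SNF(R) diag = [5, 5] → torsion [5, 5]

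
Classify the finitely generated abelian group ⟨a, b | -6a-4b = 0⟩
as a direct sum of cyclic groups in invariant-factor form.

rank_ℚ(R)=1; free=2−1=1
SNF(R) diag = [2] → torsion [2]

Answer: M ≅ ℤ^1 ⊕ ℤ/2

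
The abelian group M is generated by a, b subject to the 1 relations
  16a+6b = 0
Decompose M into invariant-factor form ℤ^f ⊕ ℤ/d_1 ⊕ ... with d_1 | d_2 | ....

rank_ℚ(R)=1; free=2−1=1
SNF(R) diag = [2] → torsion [2]

Answer: M ≅ ℤ^1 ⊕ ℤ/2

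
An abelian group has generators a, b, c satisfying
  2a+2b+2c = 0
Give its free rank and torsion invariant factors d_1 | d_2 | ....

rank_ℚ(R)=1; free=3−1=2
SNF(R) diag = [2] → torsion [2]

Answer: M ≅ ℤ^2 ⊕ ℤ/2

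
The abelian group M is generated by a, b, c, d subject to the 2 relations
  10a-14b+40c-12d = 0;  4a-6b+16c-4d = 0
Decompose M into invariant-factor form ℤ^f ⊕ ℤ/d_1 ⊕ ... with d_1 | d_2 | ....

Answer: M ≅ ℤ^2 ⊕ ℤ/2 ⊕ ℤ/2

Derivation:
rank_ℚ(R)=2; free=4−2=2
SNF(R) diag = [2, 2] → torsion [2, 2]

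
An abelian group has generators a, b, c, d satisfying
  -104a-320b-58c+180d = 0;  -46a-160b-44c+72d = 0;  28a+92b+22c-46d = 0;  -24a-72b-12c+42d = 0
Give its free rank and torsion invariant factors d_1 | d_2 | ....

Answer: M ≅ ℤ/2 ⊕ ℤ/2 ⊕ ℤ/6 ⊕ ℤ/12

Derivation:
rank_ℚ(R)=4; free=4−4=0
SNF(R) diag = [2, 2, 6, 12] → torsion [2, 2, 6, 12]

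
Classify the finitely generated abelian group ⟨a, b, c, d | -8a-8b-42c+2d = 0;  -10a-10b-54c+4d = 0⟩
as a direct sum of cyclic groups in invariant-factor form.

rank_ℚ(R)=2; free=4−2=2
SNF(R) diag = [2, 6] → torsion [2, 6]

Answer: M ≅ ℤ^2 ⊕ ℤ/2 ⊕ ℤ/6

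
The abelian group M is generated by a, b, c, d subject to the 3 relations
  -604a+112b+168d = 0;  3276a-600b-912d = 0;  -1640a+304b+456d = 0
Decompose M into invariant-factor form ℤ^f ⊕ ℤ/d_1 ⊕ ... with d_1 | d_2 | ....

rank_ℚ(R)=3; free=4−3=1
SNF(R) diag = [4, 8, 24] → torsion [4, 8, 24]

Answer: M ≅ ℤ^1 ⊕ ℤ/4 ⊕ ℤ/8 ⊕ ℤ/24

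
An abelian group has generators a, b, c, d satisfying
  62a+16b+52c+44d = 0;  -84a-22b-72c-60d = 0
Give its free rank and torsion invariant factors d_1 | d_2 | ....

Answer: M ≅ ℤ^2 ⊕ ℤ/2 ⊕ ℤ/2

Derivation:
rank_ℚ(R)=2; free=4−2=2
SNF(R) diag = [2, 2] → torsion [2, 2]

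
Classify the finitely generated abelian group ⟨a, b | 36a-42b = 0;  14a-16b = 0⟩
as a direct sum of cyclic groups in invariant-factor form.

rank_ℚ(R)=2; free=2−2=0
SNF(R) diag = [2, 6] → torsion [2, 6]

Answer: M ≅ ℤ/2 ⊕ ℤ/6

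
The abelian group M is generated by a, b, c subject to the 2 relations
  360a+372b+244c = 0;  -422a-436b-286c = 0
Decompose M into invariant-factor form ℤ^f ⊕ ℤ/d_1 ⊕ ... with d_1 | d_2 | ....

Answer: M ≅ ℤ^1 ⊕ ℤ/2 ⊕ ℤ/4

Derivation:
rank_ℚ(R)=2; free=3−2=1
SNF(R) diag = [2, 4] → torsion [2, 4]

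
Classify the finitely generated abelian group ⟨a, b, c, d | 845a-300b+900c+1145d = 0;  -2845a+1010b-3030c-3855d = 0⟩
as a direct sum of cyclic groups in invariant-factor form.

Answer: M ≅ ℤ^2 ⊕ ℤ/5 ⊕ ℤ/10

Derivation:
rank_ℚ(R)=2; free=4−2=2
SNF(R) diag = [5, 10] → torsion [5, 10]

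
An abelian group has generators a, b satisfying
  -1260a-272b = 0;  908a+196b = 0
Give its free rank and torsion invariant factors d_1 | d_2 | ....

Answer: M ≅ ℤ/4 ⊕ ℤ/4

Derivation:
rank_ℚ(R)=2; free=2−2=0
SNF(R) diag = [4, 4] → torsion [4, 4]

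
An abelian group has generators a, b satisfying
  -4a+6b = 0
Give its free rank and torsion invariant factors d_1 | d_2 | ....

Answer: M ≅ ℤ^1 ⊕ ℤ/2

Derivation:
rank_ℚ(R)=1; free=2−1=1
SNF(R) diag = [2] → torsion [2]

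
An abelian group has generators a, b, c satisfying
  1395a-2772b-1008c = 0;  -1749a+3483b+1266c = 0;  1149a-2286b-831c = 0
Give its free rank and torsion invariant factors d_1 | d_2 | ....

Answer: M ≅ ℤ/3 ⊕ ℤ/9 ⊕ ℤ/27

Derivation:
rank_ℚ(R)=3; free=3−3=0
SNF(R) diag = [3, 9, 27] → torsion [3, 9, 27]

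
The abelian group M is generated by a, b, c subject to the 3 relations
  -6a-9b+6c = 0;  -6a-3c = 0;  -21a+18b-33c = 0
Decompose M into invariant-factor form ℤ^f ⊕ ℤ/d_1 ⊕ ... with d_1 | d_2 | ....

Answer: M ≅ ℤ/3 ⊕ ℤ/9 ⊕ ℤ/9

Derivation:
rank_ℚ(R)=3; free=3−3=0
SNF(R) diag = [3, 9, 9] → torsion [3, 9, 9]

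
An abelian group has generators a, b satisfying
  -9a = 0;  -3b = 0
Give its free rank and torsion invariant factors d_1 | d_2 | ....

rank_ℚ(R)=2; free=2−2=0
SNF(R) diag = [3, 9] → torsion [3, 9]

Answer: M ≅ ℤ/3 ⊕ ℤ/9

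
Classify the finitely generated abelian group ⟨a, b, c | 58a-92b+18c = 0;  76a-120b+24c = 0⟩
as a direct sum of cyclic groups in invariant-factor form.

rank_ℚ(R)=2; free=3−2=1
SNF(R) diag = [2, 4] → torsion [2, 4]

Answer: M ≅ ℤ^1 ⊕ ℤ/2 ⊕ ℤ/4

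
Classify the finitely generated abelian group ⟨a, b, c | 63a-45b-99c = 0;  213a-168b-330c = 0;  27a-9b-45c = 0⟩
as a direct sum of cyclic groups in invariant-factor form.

rank_ℚ(R)=3; free=3−3=0
SNF(R) diag = [3, 9, 18] → torsion [3, 9, 18]

Answer: M ≅ ℤ/3 ⊕ ℤ/9 ⊕ ℤ/18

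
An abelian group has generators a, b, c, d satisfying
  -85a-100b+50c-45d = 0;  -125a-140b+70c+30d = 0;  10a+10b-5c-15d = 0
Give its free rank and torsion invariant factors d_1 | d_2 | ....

Answer: M ≅ ℤ^1 ⊕ ℤ/5 ⊕ ℤ/15 ⊕ ℤ/15

Derivation:
rank_ℚ(R)=3; free=4−3=1
SNF(R) diag = [5, 15, 15] → torsion [5, 15, 15]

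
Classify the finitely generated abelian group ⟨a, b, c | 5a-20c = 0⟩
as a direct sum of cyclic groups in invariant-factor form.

rank_ℚ(R)=1; free=3−1=2
SNF(R) diag = [5] → torsion [5]

Answer: M ≅ ℤ^2 ⊕ ℤ/5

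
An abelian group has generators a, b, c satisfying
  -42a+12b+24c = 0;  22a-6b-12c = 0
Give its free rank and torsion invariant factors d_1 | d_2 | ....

rank_ℚ(R)=2; free=3−2=1
SNF(R) diag = [2, 6] → torsion [2, 6]

Answer: M ≅ ℤ^1 ⊕ ℤ/2 ⊕ ℤ/6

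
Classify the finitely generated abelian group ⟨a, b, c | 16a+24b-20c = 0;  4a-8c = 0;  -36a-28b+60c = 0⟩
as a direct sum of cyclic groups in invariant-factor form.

rank_ℚ(R)=3; free=3−3=0
SNF(R) diag = [4, 4, 12] → torsion [4, 4, 12]

Answer: M ≅ ℤ/4 ⊕ ℤ/4 ⊕ ℤ/12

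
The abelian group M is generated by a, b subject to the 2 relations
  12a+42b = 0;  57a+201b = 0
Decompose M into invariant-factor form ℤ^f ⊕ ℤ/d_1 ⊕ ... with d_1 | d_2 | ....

Answer: M ≅ ℤ/3 ⊕ ℤ/6

Derivation:
rank_ℚ(R)=2; free=2−2=0
SNF(R) diag = [3, 6] → torsion [3, 6]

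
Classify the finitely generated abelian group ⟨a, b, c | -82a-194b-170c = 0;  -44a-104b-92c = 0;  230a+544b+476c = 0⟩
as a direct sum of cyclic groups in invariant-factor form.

rank_ℚ(R)=3; free=3−3=0
SNF(R) diag = [2, 2, 4] → torsion [2, 2, 4]

Answer: M ≅ ℤ/2 ⊕ ℤ/2 ⊕ ℤ/4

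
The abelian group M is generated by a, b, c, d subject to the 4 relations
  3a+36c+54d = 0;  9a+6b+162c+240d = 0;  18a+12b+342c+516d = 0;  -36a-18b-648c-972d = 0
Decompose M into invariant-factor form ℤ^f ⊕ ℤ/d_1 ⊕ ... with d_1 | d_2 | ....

rank_ℚ(R)=4; free=4−4=0
SNF(R) diag = [3, 6, 18, 18] → torsion [3, 6, 18, 18]

Answer: M ≅ ℤ/3 ⊕ ℤ/6 ⊕ ℤ/18 ⊕ ℤ/18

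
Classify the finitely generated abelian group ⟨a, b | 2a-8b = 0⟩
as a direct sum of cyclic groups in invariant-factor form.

rank_ℚ(R)=1; free=2−1=1
SNF(R) diag = [2] → torsion [2]

Answer: M ≅ ℤ^1 ⊕ ℤ/2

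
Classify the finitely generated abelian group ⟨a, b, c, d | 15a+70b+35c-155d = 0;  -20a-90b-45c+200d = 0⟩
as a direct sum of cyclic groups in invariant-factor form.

rank_ℚ(R)=2; free=4−2=2
SNF(R) diag = [5, 5] → torsion [5, 5]

Answer: M ≅ ℤ^2 ⊕ ℤ/5 ⊕ ℤ/5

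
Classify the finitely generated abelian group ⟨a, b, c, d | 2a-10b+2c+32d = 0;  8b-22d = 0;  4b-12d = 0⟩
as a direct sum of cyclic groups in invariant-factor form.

Answer: M ≅ ℤ^1 ⊕ ℤ/2 ⊕ ℤ/2 ⊕ ℤ/4

Derivation:
rank_ℚ(R)=3; free=4−3=1
SNF(R) diag = [2, 2, 4] → torsion [2, 2, 4]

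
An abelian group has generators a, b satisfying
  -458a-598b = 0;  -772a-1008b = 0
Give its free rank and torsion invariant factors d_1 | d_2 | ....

Answer: M ≅ ℤ/2 ⊕ ℤ/4

Derivation:
rank_ℚ(R)=2; free=2−2=0
SNF(R) diag = [2, 4] → torsion [2, 4]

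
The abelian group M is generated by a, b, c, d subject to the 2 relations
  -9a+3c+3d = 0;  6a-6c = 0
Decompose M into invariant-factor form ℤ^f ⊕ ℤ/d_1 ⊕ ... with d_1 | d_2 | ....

Answer: M ≅ ℤ^2 ⊕ ℤ/3 ⊕ ℤ/6

Derivation:
rank_ℚ(R)=2; free=4−2=2
SNF(R) diag = [3, 6] → torsion [3, 6]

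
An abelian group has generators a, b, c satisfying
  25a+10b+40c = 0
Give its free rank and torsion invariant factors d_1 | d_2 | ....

Answer: M ≅ ℤ^2 ⊕ ℤ/5

Derivation:
rank_ℚ(R)=1; free=3−1=2
SNF(R) diag = [5] → torsion [5]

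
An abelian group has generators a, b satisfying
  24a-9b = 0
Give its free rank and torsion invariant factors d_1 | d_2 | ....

Answer: M ≅ ℤ^1 ⊕ ℤ/3

Derivation:
rank_ℚ(R)=1; free=2−1=1
SNF(R) diag = [3] → torsion [3]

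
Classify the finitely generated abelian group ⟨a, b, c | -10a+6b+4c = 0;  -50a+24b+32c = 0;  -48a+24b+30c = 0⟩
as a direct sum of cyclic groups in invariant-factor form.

Answer: M ≅ ℤ/2 ⊕ ℤ/6 ⊕ ℤ/6

Derivation:
rank_ℚ(R)=3; free=3−3=0
SNF(R) diag = [2, 6, 6] → torsion [2, 6, 6]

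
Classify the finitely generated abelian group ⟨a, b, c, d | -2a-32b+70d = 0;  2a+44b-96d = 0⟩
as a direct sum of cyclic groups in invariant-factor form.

rank_ℚ(R)=2; free=4−2=2
SNF(R) diag = [2, 2] → torsion [2, 2]

Answer: M ≅ ℤ^2 ⊕ ℤ/2 ⊕ ℤ/2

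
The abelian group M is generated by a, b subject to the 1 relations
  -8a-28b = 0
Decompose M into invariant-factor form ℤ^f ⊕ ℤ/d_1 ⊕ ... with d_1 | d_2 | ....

rank_ℚ(R)=1; free=2−1=1
SNF(R) diag = [4] → torsion [4]

Answer: M ≅ ℤ^1 ⊕ ℤ/4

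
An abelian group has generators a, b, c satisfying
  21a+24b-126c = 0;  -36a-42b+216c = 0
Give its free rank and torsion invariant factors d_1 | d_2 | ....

Answer: M ≅ ℤ^1 ⊕ ℤ/3 ⊕ ℤ/6

Derivation:
rank_ℚ(R)=2; free=3−2=1
SNF(R) diag = [3, 6] → torsion [3, 6]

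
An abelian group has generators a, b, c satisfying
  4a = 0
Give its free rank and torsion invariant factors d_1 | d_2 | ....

rank_ℚ(R)=1; free=3−1=2
SNF(R) diag = [4] → torsion [4]

Answer: M ≅ ℤ^2 ⊕ ℤ/4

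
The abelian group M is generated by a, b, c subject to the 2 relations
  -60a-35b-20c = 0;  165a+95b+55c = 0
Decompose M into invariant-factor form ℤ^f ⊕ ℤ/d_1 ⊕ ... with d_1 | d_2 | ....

rank_ℚ(R)=2; free=3−2=1
SNF(R) diag = [5, 5] → torsion [5, 5]

Answer: M ≅ ℤ^1 ⊕ ℤ/5 ⊕ ℤ/5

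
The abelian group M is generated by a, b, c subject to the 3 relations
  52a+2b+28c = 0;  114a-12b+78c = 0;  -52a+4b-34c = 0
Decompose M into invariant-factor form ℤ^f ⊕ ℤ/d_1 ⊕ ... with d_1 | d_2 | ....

rank_ℚ(R)=3; free=3−3=0
SNF(R) diag = [2, 6, 6] → torsion [2, 6, 6]

Answer: M ≅ ℤ/2 ⊕ ℤ/6 ⊕ ℤ/6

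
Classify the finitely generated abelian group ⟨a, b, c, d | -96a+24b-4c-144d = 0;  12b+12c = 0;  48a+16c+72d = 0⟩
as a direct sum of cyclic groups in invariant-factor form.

Answer: M ≅ ℤ^1 ⊕ ℤ/4 ⊕ ℤ/12 ⊕ ℤ/24

Derivation:
rank_ℚ(R)=3; free=4−3=1
SNF(R) diag = [4, 12, 24] → torsion [4, 12, 24]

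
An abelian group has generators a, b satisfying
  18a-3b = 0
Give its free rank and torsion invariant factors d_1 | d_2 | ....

rank_ℚ(R)=1; free=2−1=1
SNF(R) diag = [3] → torsion [3]

Answer: M ≅ ℤ^1 ⊕ ℤ/3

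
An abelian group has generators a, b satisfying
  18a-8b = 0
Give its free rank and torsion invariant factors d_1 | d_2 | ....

Answer: M ≅ ℤ^1 ⊕ ℤ/2

Derivation:
rank_ℚ(R)=1; free=2−1=1
SNF(R) diag = [2] → torsion [2]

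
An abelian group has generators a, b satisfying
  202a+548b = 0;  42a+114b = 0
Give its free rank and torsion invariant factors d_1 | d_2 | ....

Answer: M ≅ ℤ/2 ⊕ ℤ/6

Derivation:
rank_ℚ(R)=2; free=2−2=0
SNF(R) diag = [2, 6] → torsion [2, 6]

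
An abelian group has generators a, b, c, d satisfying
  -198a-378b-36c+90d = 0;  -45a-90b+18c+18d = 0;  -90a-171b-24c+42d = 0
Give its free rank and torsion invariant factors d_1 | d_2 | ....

rank_ℚ(R)=3; free=4−3=1
SNF(R) diag = [3, 9, 18] → torsion [3, 9, 18]

Answer: M ≅ ℤ^1 ⊕ ℤ/3 ⊕ ℤ/9 ⊕ ℤ/18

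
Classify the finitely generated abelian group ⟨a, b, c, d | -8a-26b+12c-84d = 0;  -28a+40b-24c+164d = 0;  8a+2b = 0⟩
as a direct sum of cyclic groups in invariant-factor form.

Answer: M ≅ ℤ^1 ⊕ ℤ/2 ⊕ ℤ/4 ⊕ ℤ/12

Derivation:
rank_ℚ(R)=3; free=4−3=1
SNF(R) diag = [2, 4, 12] → torsion [2, 4, 12]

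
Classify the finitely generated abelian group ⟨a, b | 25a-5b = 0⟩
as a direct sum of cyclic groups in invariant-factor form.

Answer: M ≅ ℤ^1 ⊕ ℤ/5

Derivation:
rank_ℚ(R)=1; free=2−1=1
SNF(R) diag = [5] → torsion [5]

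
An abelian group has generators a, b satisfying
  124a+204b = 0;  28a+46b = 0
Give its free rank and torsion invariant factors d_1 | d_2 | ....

Answer: M ≅ ℤ/2 ⊕ ℤ/4

Derivation:
rank_ℚ(R)=2; free=2−2=0
SNF(R) diag = [2, 4] → torsion [2, 4]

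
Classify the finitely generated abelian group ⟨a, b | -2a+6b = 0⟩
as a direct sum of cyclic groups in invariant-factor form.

Answer: M ≅ ℤ^1 ⊕ ℤ/2

Derivation:
rank_ℚ(R)=1; free=2−1=1
SNF(R) diag = [2] → torsion [2]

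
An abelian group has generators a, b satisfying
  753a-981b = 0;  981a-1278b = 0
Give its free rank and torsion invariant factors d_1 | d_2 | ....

Answer: M ≅ ℤ/3 ⊕ ℤ/9

Derivation:
rank_ℚ(R)=2; free=2−2=0
SNF(R) diag = [3, 9] → torsion [3, 9]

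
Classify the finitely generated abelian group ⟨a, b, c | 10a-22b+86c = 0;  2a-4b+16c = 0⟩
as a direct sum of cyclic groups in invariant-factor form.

rank_ℚ(R)=2; free=3−2=1
SNF(R) diag = [2, 2] → torsion [2, 2]

Answer: M ≅ ℤ^1 ⊕ ℤ/2 ⊕ ℤ/2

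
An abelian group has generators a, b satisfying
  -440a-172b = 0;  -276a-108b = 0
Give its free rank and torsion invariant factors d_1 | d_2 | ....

rank_ℚ(R)=2; free=2−2=0
SNF(R) diag = [4, 12] → torsion [4, 12]

Answer: M ≅ ℤ/4 ⊕ ℤ/12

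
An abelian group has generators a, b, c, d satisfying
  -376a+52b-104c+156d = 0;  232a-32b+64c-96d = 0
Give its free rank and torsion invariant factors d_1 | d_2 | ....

rank_ℚ(R)=2; free=4−2=2
SNF(R) diag = [4, 8] → torsion [4, 8]

Answer: M ≅ ℤ^2 ⊕ ℤ/4 ⊕ ℤ/8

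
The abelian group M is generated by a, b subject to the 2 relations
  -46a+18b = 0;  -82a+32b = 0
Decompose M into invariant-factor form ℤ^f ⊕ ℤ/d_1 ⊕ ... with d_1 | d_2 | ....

rank_ℚ(R)=2; free=2−2=0
SNF(R) diag = [2, 2] → torsion [2, 2]

Answer: M ≅ ℤ/2 ⊕ ℤ/2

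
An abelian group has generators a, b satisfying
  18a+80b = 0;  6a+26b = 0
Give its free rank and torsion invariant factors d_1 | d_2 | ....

Answer: M ≅ ℤ/2 ⊕ ℤ/6

Derivation:
rank_ℚ(R)=2; free=2−2=0
SNF(R) diag = [2, 6] → torsion [2, 6]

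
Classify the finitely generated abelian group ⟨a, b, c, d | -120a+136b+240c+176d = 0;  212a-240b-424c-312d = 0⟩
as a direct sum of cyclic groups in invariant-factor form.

rank_ℚ(R)=2; free=4−2=2
SNF(R) diag = [4, 8] → torsion [4, 8]

Answer: M ≅ ℤ^2 ⊕ ℤ/4 ⊕ ℤ/8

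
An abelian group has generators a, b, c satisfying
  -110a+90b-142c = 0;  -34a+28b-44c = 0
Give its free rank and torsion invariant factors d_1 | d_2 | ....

Answer: M ≅ ℤ^1 ⊕ ℤ/2 ⊕ ℤ/2

Derivation:
rank_ℚ(R)=2; free=3−2=1
SNF(R) diag = [2, 2] → torsion [2, 2]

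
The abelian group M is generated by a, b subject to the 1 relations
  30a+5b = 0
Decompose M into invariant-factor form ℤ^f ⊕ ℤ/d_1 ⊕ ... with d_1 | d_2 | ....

rank_ℚ(R)=1; free=2−1=1
SNF(R) diag = [5] → torsion [5]

Answer: M ≅ ℤ^1 ⊕ ℤ/5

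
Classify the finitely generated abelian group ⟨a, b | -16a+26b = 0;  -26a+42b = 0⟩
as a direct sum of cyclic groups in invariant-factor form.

Answer: M ≅ ℤ/2 ⊕ ℤ/2

Derivation:
rank_ℚ(R)=2; free=2−2=0
SNF(R) diag = [2, 2] → torsion [2, 2]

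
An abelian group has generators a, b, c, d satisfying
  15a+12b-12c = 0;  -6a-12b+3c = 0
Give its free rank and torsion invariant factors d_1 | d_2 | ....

rank_ℚ(R)=2; free=4−2=2
SNF(R) diag = [3, 9] → torsion [3, 9]

Answer: M ≅ ℤ^2 ⊕ ℤ/3 ⊕ ℤ/9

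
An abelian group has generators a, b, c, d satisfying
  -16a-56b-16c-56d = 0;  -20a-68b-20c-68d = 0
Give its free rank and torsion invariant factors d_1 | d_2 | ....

rank_ℚ(R)=2; free=4−2=2
SNF(R) diag = [4, 8] → torsion [4, 8]

Answer: M ≅ ℤ^2 ⊕ ℤ/4 ⊕ ℤ/8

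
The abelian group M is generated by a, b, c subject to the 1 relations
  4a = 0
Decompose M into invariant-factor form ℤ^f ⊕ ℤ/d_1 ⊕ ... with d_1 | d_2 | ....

rank_ℚ(R)=1; free=3−1=2
SNF(R) diag = [4] → torsion [4]

Answer: M ≅ ℤ^2 ⊕ ℤ/4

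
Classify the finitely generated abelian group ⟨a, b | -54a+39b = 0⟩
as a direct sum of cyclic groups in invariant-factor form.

Answer: M ≅ ℤ^1 ⊕ ℤ/3

Derivation:
rank_ℚ(R)=1; free=2−1=1
SNF(R) diag = [3] → torsion [3]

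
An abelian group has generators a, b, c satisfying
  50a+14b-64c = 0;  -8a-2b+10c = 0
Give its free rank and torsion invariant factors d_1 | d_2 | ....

rank_ℚ(R)=2; free=3−2=1
SNF(R) diag = [2, 6] → torsion [2, 6]

Answer: M ≅ ℤ^1 ⊕ ℤ/2 ⊕ ℤ/6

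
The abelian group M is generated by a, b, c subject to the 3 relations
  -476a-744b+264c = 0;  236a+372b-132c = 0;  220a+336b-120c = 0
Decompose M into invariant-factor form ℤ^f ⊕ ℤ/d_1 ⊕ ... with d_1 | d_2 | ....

rank_ℚ(R)=3; free=3−3=0
SNF(R) diag = [4, 12, 24] → torsion [4, 12, 24]

Answer: M ≅ ℤ/4 ⊕ ℤ/12 ⊕ ℤ/24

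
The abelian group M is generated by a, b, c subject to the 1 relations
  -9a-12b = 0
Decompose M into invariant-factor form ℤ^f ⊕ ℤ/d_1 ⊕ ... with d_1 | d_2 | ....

rank_ℚ(R)=1; free=3−1=2
SNF(R) diag = [3] → torsion [3]

Answer: M ≅ ℤ^2 ⊕ ℤ/3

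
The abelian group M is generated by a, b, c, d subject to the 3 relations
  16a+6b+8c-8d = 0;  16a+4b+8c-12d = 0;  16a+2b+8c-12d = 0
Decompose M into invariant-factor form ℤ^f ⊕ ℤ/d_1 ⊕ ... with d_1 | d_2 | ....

Answer: M ≅ ℤ^1 ⊕ ℤ/2 ⊕ ℤ/4 ⊕ ℤ/8

Derivation:
rank_ℚ(R)=3; free=4−3=1
SNF(R) diag = [2, 4, 8] → torsion [2, 4, 8]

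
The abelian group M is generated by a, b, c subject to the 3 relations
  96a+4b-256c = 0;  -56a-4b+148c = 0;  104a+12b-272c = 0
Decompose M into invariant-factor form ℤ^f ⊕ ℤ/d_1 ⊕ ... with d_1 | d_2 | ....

Answer: M ≅ ℤ/4 ⊕ ℤ/4 ⊕ ℤ/8

Derivation:
rank_ℚ(R)=3; free=3−3=0
SNF(R) diag = [4, 4, 8] → torsion [4, 4, 8]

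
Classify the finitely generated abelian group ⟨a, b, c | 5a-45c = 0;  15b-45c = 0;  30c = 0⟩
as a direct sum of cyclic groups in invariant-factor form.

Answer: M ≅ ℤ/5 ⊕ ℤ/15 ⊕ ℤ/30

Derivation:
rank_ℚ(R)=3; free=3−3=0
SNF(R) diag = [5, 15, 30] → torsion [5, 15, 30]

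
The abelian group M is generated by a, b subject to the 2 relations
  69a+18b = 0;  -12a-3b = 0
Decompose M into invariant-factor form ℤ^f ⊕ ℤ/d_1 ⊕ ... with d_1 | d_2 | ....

Answer: M ≅ ℤ/3 ⊕ ℤ/3

Derivation:
rank_ℚ(R)=2; free=2−2=0
SNF(R) diag = [3, 3] → torsion [3, 3]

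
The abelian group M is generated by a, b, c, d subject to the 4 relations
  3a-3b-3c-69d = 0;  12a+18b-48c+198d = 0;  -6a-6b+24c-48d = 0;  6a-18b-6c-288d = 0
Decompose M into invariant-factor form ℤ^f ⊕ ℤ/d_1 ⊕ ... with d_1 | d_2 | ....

Answer: M ≅ ℤ/3 ⊕ ℤ/6 ⊕ ℤ/18 ⊕ ℤ/54

Derivation:
rank_ℚ(R)=4; free=4−4=0
SNF(R) diag = [3, 6, 18, 54] → torsion [3, 6, 18, 54]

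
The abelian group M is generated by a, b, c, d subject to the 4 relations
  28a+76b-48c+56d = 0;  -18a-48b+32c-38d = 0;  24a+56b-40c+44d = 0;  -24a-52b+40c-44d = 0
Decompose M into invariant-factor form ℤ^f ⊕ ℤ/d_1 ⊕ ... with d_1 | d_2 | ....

rank_ℚ(R)=4; free=4−4=0
SNF(R) diag = [2, 4, 4, 8] → torsion [2, 4, 4, 8]

Answer: M ≅ ℤ/2 ⊕ ℤ/4 ⊕ ℤ/4 ⊕ ℤ/8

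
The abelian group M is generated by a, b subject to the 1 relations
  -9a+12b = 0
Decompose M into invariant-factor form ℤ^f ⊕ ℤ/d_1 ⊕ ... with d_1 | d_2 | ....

rank_ℚ(R)=1; free=2−1=1
SNF(R) diag = [3] → torsion [3]

Answer: M ≅ ℤ^1 ⊕ ℤ/3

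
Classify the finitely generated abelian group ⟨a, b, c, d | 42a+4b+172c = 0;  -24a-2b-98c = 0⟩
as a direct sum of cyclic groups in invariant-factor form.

rank_ℚ(R)=2; free=4−2=2
SNF(R) diag = [2, 6] → torsion [2, 6]

Answer: M ≅ ℤ^2 ⊕ ℤ/2 ⊕ ℤ/6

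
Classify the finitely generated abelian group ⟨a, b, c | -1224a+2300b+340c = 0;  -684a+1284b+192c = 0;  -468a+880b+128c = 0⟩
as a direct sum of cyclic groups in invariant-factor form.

Answer: M ≅ ℤ/4 ⊕ ℤ/12 ⊕ ℤ/36

Derivation:
rank_ℚ(R)=3; free=3−3=0
SNF(R) diag = [4, 12, 36] → torsion [4, 12, 36]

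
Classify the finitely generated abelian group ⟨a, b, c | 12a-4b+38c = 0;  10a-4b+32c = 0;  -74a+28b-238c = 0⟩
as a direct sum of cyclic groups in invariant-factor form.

Answer: M ≅ ℤ/2 ⊕ ℤ/2 ⊕ ℤ/4

Derivation:
rank_ℚ(R)=3; free=3−3=0
SNF(R) diag = [2, 2, 4] → torsion [2, 2, 4]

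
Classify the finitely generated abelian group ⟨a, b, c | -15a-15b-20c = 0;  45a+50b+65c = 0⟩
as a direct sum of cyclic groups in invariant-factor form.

Answer: M ≅ ℤ^1 ⊕ ℤ/5 ⊕ ℤ/5

Derivation:
rank_ℚ(R)=2; free=3−2=1
SNF(R) diag = [5, 5] → torsion [5, 5]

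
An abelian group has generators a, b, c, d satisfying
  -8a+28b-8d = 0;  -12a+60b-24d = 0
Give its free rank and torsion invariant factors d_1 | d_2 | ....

Answer: M ≅ ℤ^2 ⊕ ℤ/4 ⊕ ℤ/12

Derivation:
rank_ℚ(R)=2; free=4−2=2
SNF(R) diag = [4, 12] → torsion [4, 12]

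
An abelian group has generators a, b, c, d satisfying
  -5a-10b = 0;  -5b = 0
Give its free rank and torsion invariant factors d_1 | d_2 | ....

Answer: M ≅ ℤ^2 ⊕ ℤ/5 ⊕ ℤ/5

Derivation:
rank_ℚ(R)=2; free=4−2=2
SNF(R) diag = [5, 5] → torsion [5, 5]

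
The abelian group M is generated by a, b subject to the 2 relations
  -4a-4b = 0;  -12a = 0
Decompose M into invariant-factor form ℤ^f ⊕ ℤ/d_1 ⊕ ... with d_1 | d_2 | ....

Answer: M ≅ ℤ/4 ⊕ ℤ/12

Derivation:
rank_ℚ(R)=2; free=2−2=0
SNF(R) diag = [4, 12] → torsion [4, 12]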